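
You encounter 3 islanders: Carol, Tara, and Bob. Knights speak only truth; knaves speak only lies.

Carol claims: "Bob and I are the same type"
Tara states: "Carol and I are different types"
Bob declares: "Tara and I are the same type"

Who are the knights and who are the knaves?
Carol is a knave.
Tara is a knight.
Bob is a knight.

Verification:
- Carol (knave) says "Bob and I are the same type" - this is FALSE (a lie) because Carol is a knave and Bob is a knight.
- Tara (knight) says "Carol and I are different types" - this is TRUE because Tara is a knight and Carol is a knave.
- Bob (knight) says "Tara and I are the same type" - this is TRUE because Bob is a knight and Tara is a knight.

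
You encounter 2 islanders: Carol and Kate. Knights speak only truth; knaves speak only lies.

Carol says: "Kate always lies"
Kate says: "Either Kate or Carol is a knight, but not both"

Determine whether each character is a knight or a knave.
Carol is a knave.
Kate is a knight.

Verification:
- Carol (knave) says "Kate always lies" - this is FALSE (a lie) because Kate is a knight.
- Kate (knight) says "Either Kate or Carol is a knight, but not both" - this is TRUE because Kate is a knight and Carol is a knave.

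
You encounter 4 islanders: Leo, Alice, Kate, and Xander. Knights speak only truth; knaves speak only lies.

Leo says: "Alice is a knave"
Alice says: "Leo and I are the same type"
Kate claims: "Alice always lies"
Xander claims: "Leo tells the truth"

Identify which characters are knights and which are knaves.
Leo is a knight.
Alice is a knave.
Kate is a knight.
Xander is a knight.

Verification:
- Leo (knight) says "Alice is a knave" - this is TRUE because Alice is a knave.
- Alice (knave) says "Leo and I are the same type" - this is FALSE (a lie) because Alice is a knave and Leo is a knight.
- Kate (knight) says "Alice always lies" - this is TRUE because Alice is a knave.
- Xander (knight) says "Leo tells the truth" - this is TRUE because Leo is a knight.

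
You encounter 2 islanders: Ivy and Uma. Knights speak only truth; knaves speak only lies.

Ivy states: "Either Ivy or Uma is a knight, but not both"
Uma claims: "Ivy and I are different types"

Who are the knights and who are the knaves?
Ivy is a knave.
Uma is a knave.

Verification:
- Ivy (knave) says "Either Ivy or Uma is a knight, but not both" - this is FALSE (a lie) because Ivy is a knave and Uma is a knave.
- Uma (knave) says "Ivy and I are different types" - this is FALSE (a lie) because Uma is a knave and Ivy is a knave.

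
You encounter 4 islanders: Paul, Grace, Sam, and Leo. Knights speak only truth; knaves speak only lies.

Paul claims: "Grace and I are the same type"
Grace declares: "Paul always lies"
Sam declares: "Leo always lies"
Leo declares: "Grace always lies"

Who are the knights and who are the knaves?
Paul is a knave.
Grace is a knight.
Sam is a knight.
Leo is a knave.

Verification:
- Paul (knave) says "Grace and I are the same type" - this is FALSE (a lie) because Paul is a knave and Grace is a knight.
- Grace (knight) says "Paul always lies" - this is TRUE because Paul is a knave.
- Sam (knight) says "Leo always lies" - this is TRUE because Leo is a knave.
- Leo (knave) says "Grace always lies" - this is FALSE (a lie) because Grace is a knight.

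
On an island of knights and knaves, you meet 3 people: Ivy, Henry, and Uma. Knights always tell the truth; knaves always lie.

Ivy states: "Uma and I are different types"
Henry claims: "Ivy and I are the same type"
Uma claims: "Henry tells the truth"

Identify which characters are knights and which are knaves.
Ivy is a knight.
Henry is a knave.
Uma is a knave.

Verification:
- Ivy (knight) says "Uma and I are different types" - this is TRUE because Ivy is a knight and Uma is a knave.
- Henry (knave) says "Ivy and I are the same type" - this is FALSE (a lie) because Henry is a knave and Ivy is a knight.
- Uma (knave) says "Henry tells the truth" - this is FALSE (a lie) because Henry is a knave.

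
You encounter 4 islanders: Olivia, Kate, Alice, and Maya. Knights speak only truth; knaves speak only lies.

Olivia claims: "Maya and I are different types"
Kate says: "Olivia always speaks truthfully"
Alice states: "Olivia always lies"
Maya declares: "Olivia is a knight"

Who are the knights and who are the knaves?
Olivia is a knave.
Kate is a knave.
Alice is a knight.
Maya is a knave.

Verification:
- Olivia (knave) says "Maya and I are different types" - this is FALSE (a lie) because Olivia is a knave and Maya is a knave.
- Kate (knave) says "Olivia always speaks truthfully" - this is FALSE (a lie) because Olivia is a knave.
- Alice (knight) says "Olivia always lies" - this is TRUE because Olivia is a knave.
- Maya (knave) says "Olivia is a knight" - this is FALSE (a lie) because Olivia is a knave.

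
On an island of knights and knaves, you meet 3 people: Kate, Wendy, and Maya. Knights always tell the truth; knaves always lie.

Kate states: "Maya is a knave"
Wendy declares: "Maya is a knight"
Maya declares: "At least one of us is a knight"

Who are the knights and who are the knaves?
Kate is a knave.
Wendy is a knight.
Maya is a knight.

Verification:
- Kate (knave) says "Maya is a knave" - this is FALSE (a lie) because Maya is a knight.
- Wendy (knight) says "Maya is a knight" - this is TRUE because Maya is a knight.
- Maya (knight) says "At least one of us is a knight" - this is TRUE because Wendy and Maya are knights.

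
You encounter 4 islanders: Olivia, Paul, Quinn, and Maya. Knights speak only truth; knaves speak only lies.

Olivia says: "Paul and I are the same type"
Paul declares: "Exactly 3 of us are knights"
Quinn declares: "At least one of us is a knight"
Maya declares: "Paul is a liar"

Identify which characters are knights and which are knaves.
Olivia is a knight.
Paul is a knight.
Quinn is a knight.
Maya is a knave.

Verification:
- Olivia (knight) says "Paul and I are the same type" - this is TRUE because Olivia is a knight and Paul is a knight.
- Paul (knight) says "Exactly 3 of us are knights" - this is TRUE because there are 3 knights.
- Quinn (knight) says "At least one of us is a knight" - this is TRUE because Olivia, Paul, and Quinn are knights.
- Maya (knave) says "Paul is a liar" - this is FALSE (a lie) because Paul is a knight.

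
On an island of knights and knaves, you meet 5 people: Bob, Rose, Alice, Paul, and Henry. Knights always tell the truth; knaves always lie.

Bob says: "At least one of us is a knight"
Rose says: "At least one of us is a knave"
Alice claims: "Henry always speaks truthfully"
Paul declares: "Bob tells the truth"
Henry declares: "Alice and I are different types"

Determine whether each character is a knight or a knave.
Bob is a knight.
Rose is a knight.
Alice is a knave.
Paul is a knight.
Henry is a knave.

Verification:
- Bob (knight) says "At least one of us is a knight" - this is TRUE because Bob, Rose, and Paul are knights.
- Rose (knight) says "At least one of us is a knave" - this is TRUE because Alice and Henry are knaves.
- Alice (knave) says "Henry always speaks truthfully" - this is FALSE (a lie) because Henry is a knave.
- Paul (knight) says "Bob tells the truth" - this is TRUE because Bob is a knight.
- Henry (knave) says "Alice and I are different types" - this is FALSE (a lie) because Henry is a knave and Alice is a knave.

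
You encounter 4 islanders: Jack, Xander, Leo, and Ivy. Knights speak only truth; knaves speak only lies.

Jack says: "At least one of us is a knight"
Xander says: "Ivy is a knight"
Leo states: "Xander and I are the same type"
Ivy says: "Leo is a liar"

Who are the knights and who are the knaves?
Jack is a knight.
Xander is a knight.
Leo is a knave.
Ivy is a knight.

Verification:
- Jack (knight) says "At least one of us is a knight" - this is TRUE because Jack, Xander, and Ivy are knights.
- Xander (knight) says "Ivy is a knight" - this is TRUE because Ivy is a knight.
- Leo (knave) says "Xander and I are the same type" - this is FALSE (a lie) because Leo is a knave and Xander is a knight.
- Ivy (knight) says "Leo is a liar" - this is TRUE because Leo is a knave.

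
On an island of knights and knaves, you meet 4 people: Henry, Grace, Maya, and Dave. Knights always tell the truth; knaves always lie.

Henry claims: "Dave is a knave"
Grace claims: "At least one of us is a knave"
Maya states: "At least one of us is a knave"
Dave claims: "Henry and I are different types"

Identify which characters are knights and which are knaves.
Henry is a knave.
Grace is a knight.
Maya is a knight.
Dave is a knight.

Verification:
- Henry (knave) says "Dave is a knave" - this is FALSE (a lie) because Dave is a knight.
- Grace (knight) says "At least one of us is a knave" - this is TRUE because Henry is a knave.
- Maya (knight) says "At least one of us is a knave" - this is TRUE because Henry is a knave.
- Dave (knight) says "Henry and I are different types" - this is TRUE because Dave is a knight and Henry is a knave.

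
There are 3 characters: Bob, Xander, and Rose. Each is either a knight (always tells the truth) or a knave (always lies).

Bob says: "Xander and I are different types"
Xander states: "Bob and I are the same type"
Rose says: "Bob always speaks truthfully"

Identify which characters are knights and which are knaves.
Bob is a knight.
Xander is a knave.
Rose is a knight.

Verification:
- Bob (knight) says "Xander and I are different types" - this is TRUE because Bob is a knight and Xander is a knave.
- Xander (knave) says "Bob and I are the same type" - this is FALSE (a lie) because Xander is a knave and Bob is a knight.
- Rose (knight) says "Bob always speaks truthfully" - this is TRUE because Bob is a knight.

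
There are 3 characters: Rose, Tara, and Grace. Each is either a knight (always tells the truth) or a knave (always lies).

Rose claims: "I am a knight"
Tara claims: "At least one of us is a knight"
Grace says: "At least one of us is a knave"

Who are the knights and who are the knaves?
Rose is a knave.
Tara is a knight.
Grace is a knight.

Verification:
- Rose (knave) says "I am a knight" - this is FALSE (a lie) because Rose is a knave.
- Tara (knight) says "At least one of us is a knight" - this is TRUE because Tara and Grace are knights.
- Grace (knight) says "At least one of us is a knave" - this is TRUE because Rose is a knave.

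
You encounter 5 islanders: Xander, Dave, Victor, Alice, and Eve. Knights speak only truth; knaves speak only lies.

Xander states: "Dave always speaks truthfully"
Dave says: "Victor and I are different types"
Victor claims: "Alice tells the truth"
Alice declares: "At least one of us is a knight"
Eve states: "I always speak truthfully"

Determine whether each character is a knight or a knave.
Xander is a knave.
Dave is a knave.
Victor is a knave.
Alice is a knave.
Eve is a knave.

Verification:
- Xander (knave) says "Dave always speaks truthfully" - this is FALSE (a lie) because Dave is a knave.
- Dave (knave) says "Victor and I are different types" - this is FALSE (a lie) because Dave is a knave and Victor is a knave.
- Victor (knave) says "Alice tells the truth" - this is FALSE (a lie) because Alice is a knave.
- Alice (knave) says "At least one of us is a knight" - this is FALSE (a lie) because no one is a knight.
- Eve (knave) says "I always speak truthfully" - this is FALSE (a lie) because Eve is a knave.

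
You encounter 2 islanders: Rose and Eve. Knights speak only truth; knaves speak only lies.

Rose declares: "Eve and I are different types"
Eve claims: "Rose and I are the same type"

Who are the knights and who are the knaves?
Rose is a knight.
Eve is a knave.

Verification:
- Rose (knight) says "Eve and I are different types" - this is TRUE because Rose is a knight and Eve is a knave.
- Eve (knave) says "Rose and I are the same type" - this is FALSE (a lie) because Eve is a knave and Rose is a knight.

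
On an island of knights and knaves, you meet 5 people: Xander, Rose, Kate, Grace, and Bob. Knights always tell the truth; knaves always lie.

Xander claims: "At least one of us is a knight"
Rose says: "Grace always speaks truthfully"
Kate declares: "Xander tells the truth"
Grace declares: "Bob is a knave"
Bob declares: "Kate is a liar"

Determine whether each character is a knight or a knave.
Xander is a knight.
Rose is a knight.
Kate is a knight.
Grace is a knight.
Bob is a knave.

Verification:
- Xander (knight) says "At least one of us is a knight" - this is TRUE because Xander, Rose, Kate, and Grace are knights.
- Rose (knight) says "Grace always speaks truthfully" - this is TRUE because Grace is a knight.
- Kate (knight) says "Xander tells the truth" - this is TRUE because Xander is a knight.
- Grace (knight) says "Bob is a knave" - this is TRUE because Bob is a knave.
- Bob (knave) says "Kate is a liar" - this is FALSE (a lie) because Kate is a knight.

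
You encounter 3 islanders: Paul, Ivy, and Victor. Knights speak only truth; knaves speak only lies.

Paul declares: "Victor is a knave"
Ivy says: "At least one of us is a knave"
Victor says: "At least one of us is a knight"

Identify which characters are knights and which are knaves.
Paul is a knave.
Ivy is a knight.
Victor is a knight.

Verification:
- Paul (knave) says "Victor is a knave" - this is FALSE (a lie) because Victor is a knight.
- Ivy (knight) says "At least one of us is a knave" - this is TRUE because Paul is a knave.
- Victor (knight) says "At least one of us is a knight" - this is TRUE because Ivy and Victor are knights.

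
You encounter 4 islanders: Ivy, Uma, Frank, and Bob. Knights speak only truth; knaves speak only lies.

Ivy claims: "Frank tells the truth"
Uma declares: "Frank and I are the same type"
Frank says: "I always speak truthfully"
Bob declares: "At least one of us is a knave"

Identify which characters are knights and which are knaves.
Ivy is a knight.
Uma is a knave.
Frank is a knight.
Bob is a knight.

Verification:
- Ivy (knight) says "Frank tells the truth" - this is TRUE because Frank is a knight.
- Uma (knave) says "Frank and I are the same type" - this is FALSE (a lie) because Uma is a knave and Frank is a knight.
- Frank (knight) says "I always speak truthfully" - this is TRUE because Frank is a knight.
- Bob (knight) says "At least one of us is a knave" - this is TRUE because Uma is a knave.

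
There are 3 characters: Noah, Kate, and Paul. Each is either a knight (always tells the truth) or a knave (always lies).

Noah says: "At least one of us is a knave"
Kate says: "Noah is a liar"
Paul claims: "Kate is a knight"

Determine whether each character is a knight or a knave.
Noah is a knight.
Kate is a knave.
Paul is a knave.

Verification:
- Noah (knight) says "At least one of us is a knave" - this is TRUE because Kate and Paul are knaves.
- Kate (knave) says "Noah is a liar" - this is FALSE (a lie) because Noah is a knight.
- Paul (knave) says "Kate is a knight" - this is FALSE (a lie) because Kate is a knave.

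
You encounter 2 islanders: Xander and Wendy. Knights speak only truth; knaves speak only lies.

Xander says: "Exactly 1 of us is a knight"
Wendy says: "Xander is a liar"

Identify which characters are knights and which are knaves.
Xander is a knight.
Wendy is a knave.

Verification:
- Xander (knight) says "Exactly 1 of us is a knight" - this is TRUE because there are 1 knights.
- Wendy (knave) says "Xander is a liar" - this is FALSE (a lie) because Xander is a knight.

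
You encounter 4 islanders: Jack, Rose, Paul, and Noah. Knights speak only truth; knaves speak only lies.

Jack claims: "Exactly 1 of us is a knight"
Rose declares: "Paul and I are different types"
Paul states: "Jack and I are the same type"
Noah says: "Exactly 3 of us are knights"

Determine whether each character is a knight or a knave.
Jack is a knight.
Rose is a knave.
Paul is a knave.
Noah is a knave.

Verification:
- Jack (knight) says "Exactly 1 of us is a knight" - this is TRUE because there are 1 knights.
- Rose (knave) says "Paul and I are different types" - this is FALSE (a lie) because Rose is a knave and Paul is a knave.
- Paul (knave) says "Jack and I are the same type" - this is FALSE (a lie) because Paul is a knave and Jack is a knight.
- Noah (knave) says "Exactly 3 of us are knights" - this is FALSE (a lie) because there are 1 knights.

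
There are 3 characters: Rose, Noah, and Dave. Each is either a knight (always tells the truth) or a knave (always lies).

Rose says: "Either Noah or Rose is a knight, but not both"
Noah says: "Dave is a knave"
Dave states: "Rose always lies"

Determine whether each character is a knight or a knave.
Rose is a knave.
Noah is a knave.
Dave is a knight.

Verification:
- Rose (knave) says "Either Noah or Rose is a knight, but not both" - this is FALSE (a lie) because Noah is a knave and Rose is a knave.
- Noah (knave) says "Dave is a knave" - this is FALSE (a lie) because Dave is a knight.
- Dave (knight) says "Rose always lies" - this is TRUE because Rose is a knave.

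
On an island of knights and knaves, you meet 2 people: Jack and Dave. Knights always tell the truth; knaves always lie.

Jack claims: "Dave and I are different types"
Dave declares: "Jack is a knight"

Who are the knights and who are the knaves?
Jack is a knave.
Dave is a knave.

Verification:
- Jack (knave) says "Dave and I are different types" - this is FALSE (a lie) because Jack is a knave and Dave is a knave.
- Dave (knave) says "Jack is a knight" - this is FALSE (a lie) because Jack is a knave.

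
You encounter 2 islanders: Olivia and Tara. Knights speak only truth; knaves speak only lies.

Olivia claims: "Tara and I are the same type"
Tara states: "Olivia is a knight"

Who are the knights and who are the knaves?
Olivia is a knight.
Tara is a knight.

Verification:
- Olivia (knight) says "Tara and I are the same type" - this is TRUE because Olivia is a knight and Tara is a knight.
- Tara (knight) says "Olivia is a knight" - this is TRUE because Olivia is a knight.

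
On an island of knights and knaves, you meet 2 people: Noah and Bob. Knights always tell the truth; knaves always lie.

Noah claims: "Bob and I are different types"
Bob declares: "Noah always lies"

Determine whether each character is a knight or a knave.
Noah is a knight.
Bob is a knave.

Verification:
- Noah (knight) says "Bob and I are different types" - this is TRUE because Noah is a knight and Bob is a knave.
- Bob (knave) says "Noah always lies" - this is FALSE (a lie) because Noah is a knight.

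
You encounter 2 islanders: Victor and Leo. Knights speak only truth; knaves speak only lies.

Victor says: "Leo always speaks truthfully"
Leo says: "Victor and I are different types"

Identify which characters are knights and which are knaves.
Victor is a knave.
Leo is a knave.

Verification:
- Victor (knave) says "Leo always speaks truthfully" - this is FALSE (a lie) because Leo is a knave.
- Leo (knave) says "Victor and I are different types" - this is FALSE (a lie) because Leo is a knave and Victor is a knave.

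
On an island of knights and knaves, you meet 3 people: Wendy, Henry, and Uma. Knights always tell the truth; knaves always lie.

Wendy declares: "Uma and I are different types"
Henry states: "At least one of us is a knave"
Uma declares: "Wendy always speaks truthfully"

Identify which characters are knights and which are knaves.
Wendy is a knave.
Henry is a knight.
Uma is a knave.

Verification:
- Wendy (knave) says "Uma and I are different types" - this is FALSE (a lie) because Wendy is a knave and Uma is a knave.
- Henry (knight) says "At least one of us is a knave" - this is TRUE because Wendy and Uma are knaves.
- Uma (knave) says "Wendy always speaks truthfully" - this is FALSE (a lie) because Wendy is a knave.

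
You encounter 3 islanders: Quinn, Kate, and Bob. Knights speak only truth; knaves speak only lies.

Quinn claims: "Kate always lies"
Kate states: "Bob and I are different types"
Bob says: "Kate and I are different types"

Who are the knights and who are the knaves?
Quinn is a knight.
Kate is a knave.
Bob is a knave.

Verification:
- Quinn (knight) says "Kate always lies" - this is TRUE because Kate is a knave.
- Kate (knave) says "Bob and I are different types" - this is FALSE (a lie) because Kate is a knave and Bob is a knave.
- Bob (knave) says "Kate and I are different types" - this is FALSE (a lie) because Bob is a knave and Kate is a knave.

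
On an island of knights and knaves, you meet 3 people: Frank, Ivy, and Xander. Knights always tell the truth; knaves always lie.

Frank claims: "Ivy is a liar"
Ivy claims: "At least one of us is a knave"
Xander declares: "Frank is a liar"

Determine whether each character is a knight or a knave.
Frank is a knave.
Ivy is a knight.
Xander is a knight.

Verification:
- Frank (knave) says "Ivy is a liar" - this is FALSE (a lie) because Ivy is a knight.
- Ivy (knight) says "At least one of us is a knave" - this is TRUE because Frank is a knave.
- Xander (knight) says "Frank is a liar" - this is TRUE because Frank is a knave.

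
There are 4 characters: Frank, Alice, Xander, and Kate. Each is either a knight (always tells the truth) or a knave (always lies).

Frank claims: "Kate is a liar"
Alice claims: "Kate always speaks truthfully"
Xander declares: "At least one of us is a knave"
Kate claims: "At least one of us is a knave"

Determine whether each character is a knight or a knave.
Frank is a knave.
Alice is a knight.
Xander is a knight.
Kate is a knight.

Verification:
- Frank (knave) says "Kate is a liar" - this is FALSE (a lie) because Kate is a knight.
- Alice (knight) says "Kate always speaks truthfully" - this is TRUE because Kate is a knight.
- Xander (knight) says "At least one of us is a knave" - this is TRUE because Frank is a knave.
- Kate (knight) says "At least one of us is a knave" - this is TRUE because Frank is a knave.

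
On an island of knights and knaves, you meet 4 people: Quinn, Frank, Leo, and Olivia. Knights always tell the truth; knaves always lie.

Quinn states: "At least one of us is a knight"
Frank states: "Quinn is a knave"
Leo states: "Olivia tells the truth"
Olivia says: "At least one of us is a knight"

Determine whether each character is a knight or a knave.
Quinn is a knight.
Frank is a knave.
Leo is a knight.
Olivia is a knight.

Verification:
- Quinn (knight) says "At least one of us is a knight" - this is TRUE because Quinn, Leo, and Olivia are knights.
- Frank (knave) says "Quinn is a knave" - this is FALSE (a lie) because Quinn is a knight.
- Leo (knight) says "Olivia tells the truth" - this is TRUE because Olivia is a knight.
- Olivia (knight) says "At least one of us is a knight" - this is TRUE because Quinn, Leo, and Olivia are knights.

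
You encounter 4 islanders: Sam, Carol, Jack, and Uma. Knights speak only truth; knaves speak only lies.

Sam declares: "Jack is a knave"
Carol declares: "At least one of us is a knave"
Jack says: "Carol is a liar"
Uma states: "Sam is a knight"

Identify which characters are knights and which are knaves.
Sam is a knight.
Carol is a knight.
Jack is a knave.
Uma is a knight.

Verification:
- Sam (knight) says "Jack is a knave" - this is TRUE because Jack is a knave.
- Carol (knight) says "At least one of us is a knave" - this is TRUE because Jack is a knave.
- Jack (knave) says "Carol is a liar" - this is FALSE (a lie) because Carol is a knight.
- Uma (knight) says "Sam is a knight" - this is TRUE because Sam is a knight.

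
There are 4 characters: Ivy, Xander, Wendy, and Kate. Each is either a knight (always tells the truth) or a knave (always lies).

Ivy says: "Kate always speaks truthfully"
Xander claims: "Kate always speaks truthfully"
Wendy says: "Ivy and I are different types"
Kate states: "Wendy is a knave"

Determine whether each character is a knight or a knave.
Ivy is a knave.
Xander is a knave.
Wendy is a knight.
Kate is a knave.

Verification:
- Ivy (knave) says "Kate always speaks truthfully" - this is FALSE (a lie) because Kate is a knave.
- Xander (knave) says "Kate always speaks truthfully" - this is FALSE (a lie) because Kate is a knave.
- Wendy (knight) says "Ivy and I are different types" - this is TRUE because Wendy is a knight and Ivy is a knave.
- Kate (knave) says "Wendy is a knave" - this is FALSE (a lie) because Wendy is a knight.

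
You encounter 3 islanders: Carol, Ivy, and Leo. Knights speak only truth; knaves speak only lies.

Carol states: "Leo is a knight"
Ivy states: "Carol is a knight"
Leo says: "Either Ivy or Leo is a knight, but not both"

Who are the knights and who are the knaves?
Carol is a knave.
Ivy is a knave.
Leo is a knave.

Verification:
- Carol (knave) says "Leo is a knight" - this is FALSE (a lie) because Leo is a knave.
- Ivy (knave) says "Carol is a knight" - this is FALSE (a lie) because Carol is a knave.
- Leo (knave) says "Either Ivy or Leo is a knight, but not both" - this is FALSE (a lie) because Ivy is a knave and Leo is a knave.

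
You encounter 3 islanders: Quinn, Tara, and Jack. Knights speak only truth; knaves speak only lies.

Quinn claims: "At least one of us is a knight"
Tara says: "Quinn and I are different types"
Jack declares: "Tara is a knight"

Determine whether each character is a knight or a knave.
Quinn is a knave.
Tara is a knave.
Jack is a knave.

Verification:
- Quinn (knave) says "At least one of us is a knight" - this is FALSE (a lie) because no one is a knight.
- Tara (knave) says "Quinn and I are different types" - this is FALSE (a lie) because Tara is a knave and Quinn is a knave.
- Jack (knave) says "Tara is a knight" - this is FALSE (a lie) because Tara is a knave.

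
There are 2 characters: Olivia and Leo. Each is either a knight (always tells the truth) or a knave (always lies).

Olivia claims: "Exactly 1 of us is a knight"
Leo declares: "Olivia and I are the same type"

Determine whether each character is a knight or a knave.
Olivia is a knight.
Leo is a knave.

Verification:
- Olivia (knight) says "Exactly 1 of us is a knight" - this is TRUE because there are 1 knights.
- Leo (knave) says "Olivia and I are the same type" - this is FALSE (a lie) because Leo is a knave and Olivia is a knight.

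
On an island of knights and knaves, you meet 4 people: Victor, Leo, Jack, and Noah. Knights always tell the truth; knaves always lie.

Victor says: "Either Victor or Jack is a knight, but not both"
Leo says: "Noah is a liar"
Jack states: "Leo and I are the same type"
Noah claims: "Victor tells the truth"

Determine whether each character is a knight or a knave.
Victor is a knave.
Leo is a knight.
Jack is a knave.
Noah is a knave.

Verification:
- Victor (knave) says "Either Victor or Jack is a knight, but not both" - this is FALSE (a lie) because Victor is a knave and Jack is a knave.
- Leo (knight) says "Noah is a liar" - this is TRUE because Noah is a knave.
- Jack (knave) says "Leo and I are the same type" - this is FALSE (a lie) because Jack is a knave and Leo is a knight.
- Noah (knave) says "Victor tells the truth" - this is FALSE (a lie) because Victor is a knave.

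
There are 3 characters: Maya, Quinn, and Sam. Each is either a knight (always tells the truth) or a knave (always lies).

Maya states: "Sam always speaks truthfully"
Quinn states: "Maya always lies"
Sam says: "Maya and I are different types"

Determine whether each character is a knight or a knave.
Maya is a knave.
Quinn is a knight.
Sam is a knave.

Verification:
- Maya (knave) says "Sam always speaks truthfully" - this is FALSE (a lie) because Sam is a knave.
- Quinn (knight) says "Maya always lies" - this is TRUE because Maya is a knave.
- Sam (knave) says "Maya and I are different types" - this is FALSE (a lie) because Sam is a knave and Maya is a knave.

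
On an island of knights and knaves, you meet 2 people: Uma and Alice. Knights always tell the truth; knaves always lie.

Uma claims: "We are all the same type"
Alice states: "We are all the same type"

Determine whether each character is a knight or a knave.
Uma is a knight.
Alice is a knight.

Verification:
- Uma (knight) says "We are all the same type" - this is TRUE because Uma and Alice are knights.
- Alice (knight) says "We are all the same type" - this is TRUE because Uma and Alice are knights.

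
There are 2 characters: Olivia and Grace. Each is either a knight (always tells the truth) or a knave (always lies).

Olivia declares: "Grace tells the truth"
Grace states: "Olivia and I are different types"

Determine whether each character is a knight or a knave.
Olivia is a knave.
Grace is a knave.

Verification:
- Olivia (knave) says "Grace tells the truth" - this is FALSE (a lie) because Grace is a knave.
- Grace (knave) says "Olivia and I are different types" - this is FALSE (a lie) because Grace is a knave and Olivia is a knave.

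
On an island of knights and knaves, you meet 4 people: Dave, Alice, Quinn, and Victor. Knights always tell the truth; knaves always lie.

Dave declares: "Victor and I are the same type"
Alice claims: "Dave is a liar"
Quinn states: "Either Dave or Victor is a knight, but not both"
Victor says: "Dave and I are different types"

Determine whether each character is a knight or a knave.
Dave is a knave.
Alice is a knight.
Quinn is a knight.
Victor is a knight.

Verification:
- Dave (knave) says "Victor and I are the same type" - this is FALSE (a lie) because Dave is a knave and Victor is a knight.
- Alice (knight) says "Dave is a liar" - this is TRUE because Dave is a knave.
- Quinn (knight) says "Either Dave or Victor is a knight, but not both" - this is TRUE because Dave is a knave and Victor is a knight.
- Victor (knight) says "Dave and I are different types" - this is TRUE because Victor is a knight and Dave is a knave.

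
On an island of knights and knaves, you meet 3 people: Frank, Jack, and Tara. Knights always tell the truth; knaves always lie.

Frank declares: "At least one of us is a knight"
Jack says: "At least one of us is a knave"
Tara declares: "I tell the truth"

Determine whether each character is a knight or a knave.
Frank is a knight.
Jack is a knight.
Tara is a knave.

Verification:
- Frank (knight) says "At least one of us is a knight" - this is TRUE because Frank and Jack are knights.
- Jack (knight) says "At least one of us is a knave" - this is TRUE because Tara is a knave.
- Tara (knave) says "I tell the truth" - this is FALSE (a lie) because Tara is a knave.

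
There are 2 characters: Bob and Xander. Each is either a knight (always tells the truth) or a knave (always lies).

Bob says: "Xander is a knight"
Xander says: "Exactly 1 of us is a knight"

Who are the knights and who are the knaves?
Bob is a knave.
Xander is a knave.

Verification:
- Bob (knave) says "Xander is a knight" - this is FALSE (a lie) because Xander is a knave.
- Xander (knave) says "Exactly 1 of us is a knight" - this is FALSE (a lie) because there are 0 knights.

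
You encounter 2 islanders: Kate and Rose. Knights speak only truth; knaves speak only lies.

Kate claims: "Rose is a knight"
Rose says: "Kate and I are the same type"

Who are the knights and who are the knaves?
Kate is a knight.
Rose is a knight.

Verification:
- Kate (knight) says "Rose is a knight" - this is TRUE because Rose is a knight.
- Rose (knight) says "Kate and I are the same type" - this is TRUE because Rose is a knight and Kate is a knight.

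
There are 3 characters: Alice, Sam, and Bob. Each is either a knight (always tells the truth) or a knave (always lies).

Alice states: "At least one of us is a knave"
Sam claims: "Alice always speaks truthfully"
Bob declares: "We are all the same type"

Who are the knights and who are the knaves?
Alice is a knight.
Sam is a knight.
Bob is a knave.

Verification:
- Alice (knight) says "At least one of us is a knave" - this is TRUE because Bob is a knave.
- Sam (knight) says "Alice always speaks truthfully" - this is TRUE because Alice is a knight.
- Bob (knave) says "We are all the same type" - this is FALSE (a lie) because Alice and Sam are knights and Bob is a knave.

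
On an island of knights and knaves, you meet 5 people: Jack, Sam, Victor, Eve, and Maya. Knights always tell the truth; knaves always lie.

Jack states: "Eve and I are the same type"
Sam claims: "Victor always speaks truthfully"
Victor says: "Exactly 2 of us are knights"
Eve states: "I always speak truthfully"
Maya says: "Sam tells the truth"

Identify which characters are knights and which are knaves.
Jack is a knave.
Sam is a knave.
Victor is a knave.
Eve is a knight.
Maya is a knave.

Verification:
- Jack (knave) says "Eve and I are the same type" - this is FALSE (a lie) because Jack is a knave and Eve is a knight.
- Sam (knave) says "Victor always speaks truthfully" - this is FALSE (a lie) because Victor is a knave.
- Victor (knave) says "Exactly 2 of us are knights" - this is FALSE (a lie) because there are 1 knights.
- Eve (knight) says "I always speak truthfully" - this is TRUE because Eve is a knight.
- Maya (knave) says "Sam tells the truth" - this is FALSE (a lie) because Sam is a knave.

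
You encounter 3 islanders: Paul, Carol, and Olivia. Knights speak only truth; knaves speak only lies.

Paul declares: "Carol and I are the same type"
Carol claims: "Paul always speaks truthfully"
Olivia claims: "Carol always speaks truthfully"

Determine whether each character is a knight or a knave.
Paul is a knight.
Carol is a knight.
Olivia is a knight.

Verification:
- Paul (knight) says "Carol and I are the same type" - this is TRUE because Paul is a knight and Carol is a knight.
- Carol (knight) says "Paul always speaks truthfully" - this is TRUE because Paul is a knight.
- Olivia (knight) says "Carol always speaks truthfully" - this is TRUE because Carol is a knight.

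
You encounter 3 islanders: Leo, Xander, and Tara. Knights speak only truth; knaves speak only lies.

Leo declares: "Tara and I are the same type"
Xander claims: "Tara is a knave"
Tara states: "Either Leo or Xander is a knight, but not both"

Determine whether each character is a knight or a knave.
Leo is a knight.
Xander is a knave.
Tara is a knight.

Verification:
- Leo (knight) says "Tara and I are the same type" - this is TRUE because Leo is a knight and Tara is a knight.
- Xander (knave) says "Tara is a knave" - this is FALSE (a lie) because Tara is a knight.
- Tara (knight) says "Either Leo or Xander is a knight, but not both" - this is TRUE because Leo is a knight and Xander is a knave.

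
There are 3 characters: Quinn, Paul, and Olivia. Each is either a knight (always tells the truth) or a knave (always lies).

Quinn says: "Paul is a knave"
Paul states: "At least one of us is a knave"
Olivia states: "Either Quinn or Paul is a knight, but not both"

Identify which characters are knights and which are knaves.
Quinn is a knave.
Paul is a knight.
Olivia is a knight.

Verification:
- Quinn (knave) says "Paul is a knave" - this is FALSE (a lie) because Paul is a knight.
- Paul (knight) says "At least one of us is a knave" - this is TRUE because Quinn is a knave.
- Olivia (knight) says "Either Quinn or Paul is a knight, but not both" - this is TRUE because Quinn is a knave and Paul is a knight.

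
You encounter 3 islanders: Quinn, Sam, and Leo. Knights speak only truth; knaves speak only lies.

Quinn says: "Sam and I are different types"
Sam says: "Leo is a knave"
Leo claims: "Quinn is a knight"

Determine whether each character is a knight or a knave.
Quinn is a knight.
Sam is a knave.
Leo is a knight.

Verification:
- Quinn (knight) says "Sam and I are different types" - this is TRUE because Quinn is a knight and Sam is a knave.
- Sam (knave) says "Leo is a knave" - this is FALSE (a lie) because Leo is a knight.
- Leo (knight) says "Quinn is a knight" - this is TRUE because Quinn is a knight.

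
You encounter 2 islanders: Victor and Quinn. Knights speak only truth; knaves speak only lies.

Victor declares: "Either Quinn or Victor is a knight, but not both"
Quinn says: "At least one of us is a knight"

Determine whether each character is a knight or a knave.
Victor is a knave.
Quinn is a knave.

Verification:
- Victor (knave) says "Either Quinn or Victor is a knight, but not both" - this is FALSE (a lie) because Quinn is a knave and Victor is a knave.
- Quinn (knave) says "At least one of us is a knight" - this is FALSE (a lie) because no one is a knight.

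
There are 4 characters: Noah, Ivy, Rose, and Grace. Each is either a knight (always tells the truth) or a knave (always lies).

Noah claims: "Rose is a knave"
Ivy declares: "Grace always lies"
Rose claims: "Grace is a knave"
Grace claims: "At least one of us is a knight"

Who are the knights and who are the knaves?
Noah is a knight.
Ivy is a knave.
Rose is a knave.
Grace is a knight.

Verification:
- Noah (knight) says "Rose is a knave" - this is TRUE because Rose is a knave.
- Ivy (knave) says "Grace always lies" - this is FALSE (a lie) because Grace is a knight.
- Rose (knave) says "Grace is a knave" - this is FALSE (a lie) because Grace is a knight.
- Grace (knight) says "At least one of us is a knight" - this is TRUE because Noah and Grace are knights.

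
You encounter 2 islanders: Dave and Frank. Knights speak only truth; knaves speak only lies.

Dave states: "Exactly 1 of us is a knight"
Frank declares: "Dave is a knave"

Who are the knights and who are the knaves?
Dave is a knight.
Frank is a knave.

Verification:
- Dave (knight) says "Exactly 1 of us is a knight" - this is TRUE because there are 1 knights.
- Frank (knave) says "Dave is a knave" - this is FALSE (a lie) because Dave is a knight.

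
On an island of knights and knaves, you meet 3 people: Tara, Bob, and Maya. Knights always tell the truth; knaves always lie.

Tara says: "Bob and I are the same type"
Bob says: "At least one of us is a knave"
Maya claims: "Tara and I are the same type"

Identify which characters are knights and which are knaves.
Tara is a knight.
Bob is a knight.
Maya is a knave.

Verification:
- Tara (knight) says "Bob and I are the same type" - this is TRUE because Tara is a knight and Bob is a knight.
- Bob (knight) says "At least one of us is a knave" - this is TRUE because Maya is a knave.
- Maya (knave) says "Tara and I are the same type" - this is FALSE (a lie) because Maya is a knave and Tara is a knight.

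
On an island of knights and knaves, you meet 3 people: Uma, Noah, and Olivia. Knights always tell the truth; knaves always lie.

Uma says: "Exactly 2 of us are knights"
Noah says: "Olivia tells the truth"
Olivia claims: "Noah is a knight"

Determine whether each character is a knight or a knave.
Uma is a knave.
Noah is a knave.
Olivia is a knave.

Verification:
- Uma (knave) says "Exactly 2 of us are knights" - this is FALSE (a lie) because there are 0 knights.
- Noah (knave) says "Olivia tells the truth" - this is FALSE (a lie) because Olivia is a knave.
- Olivia (knave) says "Noah is a knight" - this is FALSE (a lie) because Noah is a knave.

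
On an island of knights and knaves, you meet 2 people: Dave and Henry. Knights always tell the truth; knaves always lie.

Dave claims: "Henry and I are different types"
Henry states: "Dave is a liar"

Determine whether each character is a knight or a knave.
Dave is a knight.
Henry is a knave.

Verification:
- Dave (knight) says "Henry and I are different types" - this is TRUE because Dave is a knight and Henry is a knave.
- Henry (knave) says "Dave is a liar" - this is FALSE (a lie) because Dave is a knight.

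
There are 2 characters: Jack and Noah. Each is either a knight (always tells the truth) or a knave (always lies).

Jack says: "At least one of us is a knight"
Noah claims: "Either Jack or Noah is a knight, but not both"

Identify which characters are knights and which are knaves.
Jack is a knave.
Noah is a knave.

Verification:
- Jack (knave) says "At least one of us is a knight" - this is FALSE (a lie) because no one is a knight.
- Noah (knave) says "Either Jack or Noah is a knight, but not both" - this is FALSE (a lie) because Jack is a knave and Noah is a knave.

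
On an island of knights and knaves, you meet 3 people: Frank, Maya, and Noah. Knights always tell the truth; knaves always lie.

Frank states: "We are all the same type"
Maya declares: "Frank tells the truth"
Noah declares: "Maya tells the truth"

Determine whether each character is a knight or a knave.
Frank is a knight.
Maya is a knight.
Noah is a knight.

Verification:
- Frank (knight) says "We are all the same type" - this is TRUE because Frank, Maya, and Noah are knights.
- Maya (knight) says "Frank tells the truth" - this is TRUE because Frank is a knight.
- Noah (knight) says "Maya tells the truth" - this is TRUE because Maya is a knight.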